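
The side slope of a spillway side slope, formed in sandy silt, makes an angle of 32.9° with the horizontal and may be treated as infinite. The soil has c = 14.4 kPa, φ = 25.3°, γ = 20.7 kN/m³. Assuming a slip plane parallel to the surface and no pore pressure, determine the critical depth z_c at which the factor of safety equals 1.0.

Setting FS = 1.00 in FS = [c + γz cos²β tanφ] / [γz sinβ cosβ] and solving for z:
z = c / [γ cosβ (FS·sinβ − cosβ·tanφ)]
  = 14.4 / [20.7·cos32.9°·(1.00·sin32.9° − cos32.9°·tan25.3°)]
  = 14.4 / [20.7·0.8396·(1.00·0.5432 − 0.8396·0.4727)]
  = 14.4 / 2.5425 = 5.664 m

z_c = 5.66 m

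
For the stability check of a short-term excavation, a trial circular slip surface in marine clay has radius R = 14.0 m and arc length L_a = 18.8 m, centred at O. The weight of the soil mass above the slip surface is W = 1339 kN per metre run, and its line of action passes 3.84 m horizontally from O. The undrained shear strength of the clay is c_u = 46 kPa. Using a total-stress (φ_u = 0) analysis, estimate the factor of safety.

Taking moments about the centre O, the resisting moment is provided by the undrained shear strength acting along the arc:
M_R = c_u·L_a·R = 46·18.80·14.0 = 12107.2 kN·m/m
M_D = W·d = 1339·3.84 = 5141.8 kN·m/m
FS = M_R / M_D = 12107.2 / 5141.8 = 2.355

FS = 2.35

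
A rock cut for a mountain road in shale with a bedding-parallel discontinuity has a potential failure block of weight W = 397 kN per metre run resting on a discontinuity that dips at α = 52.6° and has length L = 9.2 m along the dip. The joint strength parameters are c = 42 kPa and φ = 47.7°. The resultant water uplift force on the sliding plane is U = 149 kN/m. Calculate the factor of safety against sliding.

Resolving the block weight along and normal to the plane and applying the Mohr–Coulomb strength on the joint:
N' = W cosα − U = 397·cos52.6° − 149 = 92.1 kN/m
Driving force T = W sinα = 397·sin52.6° = 315.4 kN/m
Resisting force R = c·L + N'·tanφ = 42·9.2 + 92.1·tan47.7° = 386.4 + 101.2 = 487.6 kN/m
FS = R / T = 487.6 / 315.4 = 1.546

FS = 1.55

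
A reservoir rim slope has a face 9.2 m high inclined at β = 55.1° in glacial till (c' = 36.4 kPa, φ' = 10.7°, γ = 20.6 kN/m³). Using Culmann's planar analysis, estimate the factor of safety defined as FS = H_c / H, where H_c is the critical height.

FS = 2.17

H_c = (4c'/γ) · sinβ cosφ' / [1 − cos(β − φ')]
    = (4·36.4/20.6) · sin55.1°·cos10.7° / [1 − cos44.4°]
    = 7.068 · 0.8059 / 0.2855 = 19.95 m
FS = H_c / H = 19.95 / 9.2 = 2.168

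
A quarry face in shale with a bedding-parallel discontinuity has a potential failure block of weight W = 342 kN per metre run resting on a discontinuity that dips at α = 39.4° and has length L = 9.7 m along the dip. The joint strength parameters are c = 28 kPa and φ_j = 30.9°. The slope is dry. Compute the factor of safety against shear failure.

FS = 1.98

Resolving the block weight along and normal to the plane and applying the Mohr–Coulomb strength on the joint:
N' = W cosα = 342·cos39.4° = 264.3 kN/m
Driving force T = W sinα = 342·sin39.4° = 217.1 kN/m
Resisting force R = c·L + N'·tanφ_j = 28·9.7 + 264.3·tan30.9° = 271.6 + 158.2 = 429.8 kN/m
FS = R / T = 429.8 / 217.1 = 1.980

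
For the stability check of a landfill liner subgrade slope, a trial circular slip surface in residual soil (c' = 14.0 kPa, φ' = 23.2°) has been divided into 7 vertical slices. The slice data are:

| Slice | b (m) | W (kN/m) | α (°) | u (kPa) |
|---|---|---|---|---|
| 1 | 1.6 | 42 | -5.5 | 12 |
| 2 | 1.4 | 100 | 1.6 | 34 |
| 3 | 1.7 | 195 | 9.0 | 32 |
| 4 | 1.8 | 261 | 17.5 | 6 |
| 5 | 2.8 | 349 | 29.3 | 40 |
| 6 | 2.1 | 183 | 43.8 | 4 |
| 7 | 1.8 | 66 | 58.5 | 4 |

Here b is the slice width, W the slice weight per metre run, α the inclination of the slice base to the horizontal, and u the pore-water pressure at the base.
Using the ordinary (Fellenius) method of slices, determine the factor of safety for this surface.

Ordinary method of slices: FS = Σ[c'·Δl_i + (W_i cosα_i − u_i·Δl_i)·tanφ'] / Σ W_i sinα_i, with Δl_i = b_i / cosα_i.
Slice 1: Δl = 1.6/cos(-5.5°) = 1.607 m; N'_1 = 42·cos(-5.5°) − 12·1.607 = 22.5; c'Δl = 22.50; W sinα = -4.0
Slice 2: Δl = 1.4/cos1.6° = 1.401 m; N'_2 = 100·cos1.6° − 34·1.401 = 52.3; c'Δl = 19.61; W sinα = 2.8
Slice 3: Δl = 1.7/cos9.0° = 1.721 m; N'_3 = 195·cos9.0° − 32·1.721 = 137.5; c'Δl = 24.10; W sinα = 30.5
Slice 4: Δl = 1.8/cos17.5° = 1.887 m; N'_4 = 261·cos17.5° − 6·1.887 = 237.6; c'Δl = 26.42; W sinα = 78.5
Slice 5: Δl = 2.8/cos29.3° = 3.211 m; N'_5 = 349·cos29.3° − 40·3.211 = 175.9; c'Δl = 44.95; W sinα = 170.8
Slice 6: Δl = 2.1/cos43.8° = 2.910 m; N'_6 = 183·cos43.8° − 4·2.910 = 120.4; c'Δl = 40.73; W sinα = 126.7
Slice 7: Δl = 1.8/cos58.5° = 3.445 m; N'_7 = 66·cos58.5° − 4·3.445 = 20.7; c'Δl = 48.23; W sinα = 56.3
Σc'Δl = 226.5 kN/m; ΣN' = 767.0 kN/m; ΣW sinα = 461.5 kN/m
Resisting = 226.5 + 767.0·tan23.2° = 226.5 + 328.8 = 555.3 kN/m
FS = 555.3 / 461.5 = 1.203

FS = 1.20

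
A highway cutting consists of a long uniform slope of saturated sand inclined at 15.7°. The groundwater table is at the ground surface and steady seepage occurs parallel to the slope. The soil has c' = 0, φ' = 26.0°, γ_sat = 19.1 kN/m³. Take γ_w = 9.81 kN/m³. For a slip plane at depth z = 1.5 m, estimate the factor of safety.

FS = 0.84

With seepage parallel to the slope and the water table at the surface, the effective normal stress on the slip plane uses the buoyant unit weight γ' = γ_sat − γ_w while the driving shear stress uses γ_sat:
FS = [c' + γ' z cos²β tanφ'] / [γ_sat z sinβ cosβ]
(For c' = 0 this reduces to FS = (γ'/γ_sat)·tanφ'/tanβ.)
γ' = 19.1 − 9.81 = 9.29 kN/m³
Numerator = 0.0 + 9.29·1.5·cos²15.7°·tan26.0° = 0.0 + 9.29·1.5·0.9268·0.4877 = 6.299 kPa
Denominator = 19.1·1.5·sin15.7°·cos15.7° = 19.1·1.5·0.2706·0.9627 = 7.463 kPa
FS = 6.299 / 7.463 = 0.844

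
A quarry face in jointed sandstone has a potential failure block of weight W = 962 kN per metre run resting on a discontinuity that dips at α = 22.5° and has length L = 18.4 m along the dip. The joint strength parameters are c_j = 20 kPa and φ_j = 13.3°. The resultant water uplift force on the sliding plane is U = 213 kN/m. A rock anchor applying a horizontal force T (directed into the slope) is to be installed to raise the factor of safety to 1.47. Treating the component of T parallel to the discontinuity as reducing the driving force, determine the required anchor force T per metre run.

T = 9 kN/m

Resolving forces along and normal to the sliding plane, with the horizontal anchor force T adding T·sinα to the effective normal force and T·cosα acting up the plane against the driving force:
FS = [c_jL + (W cosα − U + T sinα) tanφ_j] / [W sinα − T cosα]
Without the anchor: N' = 675.8 kN/m, driving T_d = 368.1 kN/m, resisting R = 20·18.4 + 675.8·tan13.3° = 527.7 kN/m, FS = 1.43.
Setting FS = 1.47 and solving for T:
1.47·(368.1 − T cos22.5°) = 527.7 + T sin22.5°·tan13.3°
T·(sin22.5°·tan13.3° + 1.47·cos22.5°) = 1.47·368.1 − 527.7
T·(0.3827·0.2364 + 1.47·0.9239) = 541.2 − 527.7 = 13.4
T·1.4486 = 13.4
T = 9.3 kN/m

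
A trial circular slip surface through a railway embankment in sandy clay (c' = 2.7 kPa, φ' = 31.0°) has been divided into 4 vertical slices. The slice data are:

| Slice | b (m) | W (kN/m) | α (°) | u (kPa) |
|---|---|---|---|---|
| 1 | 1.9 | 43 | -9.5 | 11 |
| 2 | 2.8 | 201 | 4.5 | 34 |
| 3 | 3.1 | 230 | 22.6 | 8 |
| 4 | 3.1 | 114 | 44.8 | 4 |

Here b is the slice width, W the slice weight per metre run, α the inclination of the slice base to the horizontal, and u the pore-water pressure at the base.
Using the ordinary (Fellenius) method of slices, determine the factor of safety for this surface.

FS = 1.46

Ordinary method of slices: FS = Σ[c'·Δl_i + (W_i cosα_i − u_i·Δl_i)·tanφ'] / Σ W_i sinα_i, with Δl_i = b_i / cosα_i.
Slice 1: Δl = 1.9/cos(-9.5°) = 1.926 m; N'_1 = 43·cos(-9.5°) − 11·1.926 = 21.2; c'Δl = 5.20; W sinα = -7.1
Slice 2: Δl = 2.8/cos4.5° = 2.809 m; N'_2 = 201·cos4.5° − 34·2.809 = 104.9; c'Δl = 7.58; W sinα = 15.8
Slice 3: Δl = 3.1/cos22.6° = 3.358 m; N'_3 = 230·cos22.6° − 8·3.358 = 185.5; c'Δl = 9.07; W sinα = 88.4
Slice 4: Δl = 3.1/cos44.8° = 4.369 m; N'_4 = 114·cos44.8° − 4·4.369 = 63.4; c'Δl = 11.80; W sinα = 80.3
Σc'Δl = 33.6 kN/m; ΣN' = 375.0 kN/m; ΣW sinα = 177.4 kN/m
Resisting = 33.6 + 375.0·tan31.0° = 33.6 + 225.3 = 259.0 kN/m
FS = 259.0 / 177.4 = 1.460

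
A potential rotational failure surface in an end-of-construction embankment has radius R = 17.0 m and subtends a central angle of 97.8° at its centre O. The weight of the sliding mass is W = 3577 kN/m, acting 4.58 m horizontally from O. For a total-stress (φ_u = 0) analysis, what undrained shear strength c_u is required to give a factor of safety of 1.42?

FS = c_u·L_a·R / (W·d), so c_u = FS·W·d / (L_a·R).
Arc length L_a = R·θ = 17.0·(97.8°·π/180) = 17.0·1.7069 = 29.02 m
c_u = 1.42·3577·4.58 / (29.02·17.0) = 23263.4 / 493.30 = 47.16 kPa

c_u = 47.2 kPa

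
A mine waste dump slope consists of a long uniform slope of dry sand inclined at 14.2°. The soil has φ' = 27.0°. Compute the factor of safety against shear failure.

For a dry cohesionless infinite slope the factor of safety is FS = tanφ' / tanβ.
FS = tan27.0° / tan14.2° = 0.5095 / 0.2530 = 2.014

FS = 2.01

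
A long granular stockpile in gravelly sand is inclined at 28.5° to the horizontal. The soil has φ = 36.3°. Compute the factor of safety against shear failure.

For a dry cohesionless infinite slope the factor of safety is FS = tanφ / tanβ.
FS = tan36.3° / tan28.5° = 0.7346 / 0.5430 = 1.353

FS = 1.35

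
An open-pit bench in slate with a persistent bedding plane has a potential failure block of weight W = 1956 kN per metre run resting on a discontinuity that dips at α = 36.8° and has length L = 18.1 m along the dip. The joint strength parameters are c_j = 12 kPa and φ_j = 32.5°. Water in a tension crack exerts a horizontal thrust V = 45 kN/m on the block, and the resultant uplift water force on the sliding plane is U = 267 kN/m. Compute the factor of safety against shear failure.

FS = 0.85

Resolving the block weight along and normal to the plane and applying the Mohr–Coulomb strength on the joint:
N' = W cosα − U − V sinα = 1956·cos36.8° − 267 − 45·sin36.8° = 1272.3 kN/m
Driving force T = W sinα + V cosα = 1956·sin36.8° + 45·cos36.8° = 1207.7 kN/m
Resisting force R = c_j·L + N'·tanφ_j = 12·18.1 + 1272.3·tan32.5° = 217.2 + 810.5 = 1027.7 kN/m
FS = R / T = 1027.7 / 1207.7 = 0.851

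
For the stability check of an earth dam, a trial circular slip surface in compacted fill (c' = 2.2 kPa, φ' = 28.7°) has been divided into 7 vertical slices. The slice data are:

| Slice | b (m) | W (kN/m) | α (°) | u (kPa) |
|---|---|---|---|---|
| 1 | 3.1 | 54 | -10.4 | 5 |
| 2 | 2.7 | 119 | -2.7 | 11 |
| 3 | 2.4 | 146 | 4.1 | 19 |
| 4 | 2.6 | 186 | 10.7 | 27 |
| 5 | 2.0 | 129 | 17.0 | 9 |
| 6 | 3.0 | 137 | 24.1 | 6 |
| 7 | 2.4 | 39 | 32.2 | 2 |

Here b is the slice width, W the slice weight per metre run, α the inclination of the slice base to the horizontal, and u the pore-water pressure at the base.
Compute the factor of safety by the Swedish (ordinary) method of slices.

Ordinary method of slices: FS = Σ[c'·Δl_i + (W_i cosα_i − u_i·Δl_i)·tanφ'] / Σ W_i sinα_i, with Δl_i = b_i / cosα_i.
Slice 1: Δl = 3.1/cos(-10.4°) = 3.152 m; N'_1 = 54·cos(-10.4°) − 5·3.152 = 37.4; c'Δl = 6.93; W sinα = -9.7
Slice 2: Δl = 2.7/cos(-2.7°) = 2.703 m; N'_2 = 119·cos(-2.7°) − 11·2.703 = 89.1; c'Δl = 5.95; W sinα = -5.6
Slice 3: Δl = 2.4/cos4.1° = 2.406 m; N'_3 = 146·cos4.1° − 19·2.406 = 99.9; c'Δl = 5.29; W sinα = 10.4
Slice 4: Δl = 2.6/cos10.7° = 2.646 m; N'_4 = 186·cos10.7° − 27·2.646 = 111.3; c'Δl = 5.82; W sinα = 34.5
Slice 5: Δl = 2.0/cos17.0° = 2.091 m; N'_5 = 129·cos17.0° − 9·2.091 = 104.5; c'Δl = 4.60; W sinα = 37.7
Slice 6: Δl = 3.0/cos24.1° = 3.286 m; N'_6 = 137·cos24.1° − 6·3.286 = 105.3; c'Δl = 7.23; W sinα = 55.9
Slice 7: Δl = 2.4/cos32.2° = 2.836 m; N'_7 = 39·cos32.2° − 2·2.836 = 27.3; c'Δl = 6.24; W sinα = 20.8
Σc'Δl = 42.1 kN/m; ΣN' = 574.9 kN/m; ΣW sinα = 144.1 kN/m
Resisting = 42.1 + 574.9·tan28.7° = 42.1 + 314.8 = 356.8 kN/m
FS = 356.8 / 144.1 = 2.477

FS = 2.48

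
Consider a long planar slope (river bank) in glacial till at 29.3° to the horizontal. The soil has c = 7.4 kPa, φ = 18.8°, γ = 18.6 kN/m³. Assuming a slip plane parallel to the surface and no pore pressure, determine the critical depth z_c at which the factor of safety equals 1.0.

z_c = 2.37 m

Setting FS = 1.00 in FS = [c + γz cos²β tanφ] / [γz sinβ cosβ] and solving for z:
z = c / [γ cosβ (FS·sinβ − cosβ·tanφ)]
  = 7.4 / [18.6·cos29.3°·(1.00·sin29.3° − cos29.3°·tan18.8°)]
  = 7.4 / [18.6·0.8721·(1.00·0.4894 − 0.8721·0.3404)]
  = 7.4 / 3.1225 = 2.370 m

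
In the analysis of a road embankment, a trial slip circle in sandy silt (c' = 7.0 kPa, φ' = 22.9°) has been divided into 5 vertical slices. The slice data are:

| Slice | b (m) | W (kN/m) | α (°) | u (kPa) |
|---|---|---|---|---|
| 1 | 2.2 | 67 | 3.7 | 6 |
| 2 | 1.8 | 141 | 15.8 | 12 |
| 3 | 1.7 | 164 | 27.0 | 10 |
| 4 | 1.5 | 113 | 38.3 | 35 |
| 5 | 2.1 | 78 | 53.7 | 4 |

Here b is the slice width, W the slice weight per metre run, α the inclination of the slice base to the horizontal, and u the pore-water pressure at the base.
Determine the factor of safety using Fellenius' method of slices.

Ordinary method of slices: FS = Σ[c'·Δl_i + (W_i cosα_i − u_i·Δl_i)·tanφ'] / Σ W_i sinα_i, with Δl_i = b_i / cosα_i.
Slice 1: Δl = 2.2/cos3.7° = 2.205 m; N'_1 = 67·cos3.7° − 6·2.205 = 53.6; c'Δl = 15.43; W sinα = 4.3
Slice 2: Δl = 1.8/cos15.8° = 1.871 m; N'_2 = 141·cos15.8° − 12·1.871 = 113.2; c'Δl = 13.09; W sinα = 38.4
Slice 3: Δl = 1.7/cos27.0° = 1.908 m; N'_3 = 164·cos27.0° − 10·1.908 = 127.0; c'Δl = 13.36; W sinα = 74.5
Slice 4: Δl = 1.5/cos38.3° = 1.911 m; N'_4 = 113·cos38.3° − 35·1.911 = 21.8; c'Δl = 13.38; W sinα = 70.0
Slice 5: Δl = 2.1/cos53.7° = 3.547 m; N'_5 = 78·cos53.7° − 4·3.547 = 32.0; c'Δl = 24.83; W sinα = 62.9
Σc'Δl = 80.1 kN/m; ΣN' = 347.7 kN/m; ΣW sinα = 250.1 kN/m
Resisting = 80.1 + 347.7·tan22.9° = 80.1 + 146.9 = 227.0 kN/m
FS = 227.0 / 250.1 = 0.908

FS = 0.91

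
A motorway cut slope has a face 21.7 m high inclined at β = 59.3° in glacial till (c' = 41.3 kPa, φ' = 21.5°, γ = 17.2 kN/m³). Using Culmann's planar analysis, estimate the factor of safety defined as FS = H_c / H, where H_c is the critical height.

H_c = (4c'/γ) · sinβ cosφ' / [1 − cos(β − φ')]
    = (4·41.3/17.2) · sin59.3°·cos21.5° / [1 − cos37.8°]
    = 9.605 · 0.8000 / 0.2098 = 36.62 m
FS = H_c / H = 36.62 / 21.7 = 1.687

FS = 1.69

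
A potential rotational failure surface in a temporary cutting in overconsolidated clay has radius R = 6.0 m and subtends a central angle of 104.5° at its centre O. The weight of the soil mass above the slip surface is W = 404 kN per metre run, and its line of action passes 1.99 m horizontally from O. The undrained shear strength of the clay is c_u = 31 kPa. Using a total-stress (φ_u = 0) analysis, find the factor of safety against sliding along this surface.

Taking moments about the centre O, the resisting moment is provided by the undrained shear strength acting along the arc:
Arc length L_a = R·θ = 6.0·(104.5°·π/180) = 6.0·1.8239 = 10.94 m
M_R = c_u·L_a·R = 31·10.94·6.0 = 2035.4 kN·m/m
M_D = W·d = 404·1.99 = 804.0 kN·m/m
FS = M_R / M_D = 2035.4 / 804.0 = 2.532

FS = 2.53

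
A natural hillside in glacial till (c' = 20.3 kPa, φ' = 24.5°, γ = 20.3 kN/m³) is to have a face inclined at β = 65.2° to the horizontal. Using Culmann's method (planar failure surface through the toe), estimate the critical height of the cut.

Culmann's analysis gives the critical failure plane at α_cr = (β + φ')/2 = (65.2 + 24.5)/2 = 44.9°, and the critical height
H_c = (4c'/γ) · sinβ cosφ' / [1 − cos(β − φ')]
    = (4·20.3/20.3) · sin65.2°·cos24.5° / [1 − cos(40.7°)]
    = 4.000 · 0.9078·0.9100 / [1 − 0.7581]
    = 4.000 · 0.8260 / 0.2419
    = 13.66 m

H_c = 13.66 m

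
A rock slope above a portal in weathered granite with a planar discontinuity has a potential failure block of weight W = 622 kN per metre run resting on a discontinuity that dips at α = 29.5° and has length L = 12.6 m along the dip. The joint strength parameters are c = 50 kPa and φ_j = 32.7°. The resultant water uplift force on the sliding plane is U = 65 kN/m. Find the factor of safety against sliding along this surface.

Resolving the block weight along and normal to the plane and applying the Mohr–Coulomb strength on the joint:
N' = W cosα − U = 622·cos29.5° − 65 = 476.4 kN/m
Driving force T = W sinα = 622·sin29.5° = 306.3 kN/m
Resisting force R = c·L + N'·tanφ_j = 50·12.6 + 476.4·tan32.7° = 630.0 + 305.8 = 935.8 kN/m
FS = R / T = 935.8 / 306.3 = 3.055

FS = 3.06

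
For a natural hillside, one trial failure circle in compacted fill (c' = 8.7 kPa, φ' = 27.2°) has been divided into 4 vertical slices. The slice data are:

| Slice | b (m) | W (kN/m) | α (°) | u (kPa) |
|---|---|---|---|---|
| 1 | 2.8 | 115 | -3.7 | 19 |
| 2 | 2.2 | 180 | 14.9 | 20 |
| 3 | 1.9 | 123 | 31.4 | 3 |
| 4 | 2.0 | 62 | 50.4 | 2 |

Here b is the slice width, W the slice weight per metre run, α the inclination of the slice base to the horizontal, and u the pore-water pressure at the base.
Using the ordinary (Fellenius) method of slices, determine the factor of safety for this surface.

Ordinary method of slices: FS = Σ[c'·Δl_i + (W_i cosα_i − u_i·Δl_i)·tanφ'] / Σ W_i sinα_i, with Δl_i = b_i / cosα_i.
Slice 1: Δl = 2.8/cos(-3.7°) = 2.806 m; N'_1 = 115·cos(-3.7°) − 19·2.806 = 61.4; c'Δl = 24.41; W sinα = -7.4
Slice 2: Δl = 2.2/cos14.9° = 2.277 m; N'_2 = 180·cos14.9° − 20·2.277 = 128.4; c'Δl = 19.81; W sinα = 46.3
Slice 3: Δl = 1.9/cos31.4° = 2.226 m; N'_3 = 123·cos31.4° − 3·2.226 = 98.3; c'Δl = 19.37; W sinα = 64.1
Slice 4: Δl = 2.0/cos50.4° = 3.138 m; N'_4 = 62·cos50.4° − 2·3.138 = 33.2; c'Δl = 27.30; W sinα = 47.8
Σc'Δl = 90.9 kN/m; ΣN' = 321.4 kN/m; ΣW sinα = 150.7 kN/m
Resisting = 90.9 + 321.4·tan27.2° = 90.9 + 165.2 = 256.1 kN/m
FS = 256.1 / 150.7 = 1.699

FS = 1.70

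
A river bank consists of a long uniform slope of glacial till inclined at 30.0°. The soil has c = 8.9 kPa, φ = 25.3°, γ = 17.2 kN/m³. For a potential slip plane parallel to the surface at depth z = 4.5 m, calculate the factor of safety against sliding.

FS = 1.08

For an infinite slope with a slip plane parallel to the surface (no pore pressure): FS = [c + γz cos²β tanφ] / [γz sinβ cosβ].
γz = 17.2·4.5 = 77.40 kN/m²
Numerator = 8.9 + 77.40·cos²30.0°·tan25.3° = 8.9 + 77.40·0.7500·0.4727 = 36.340 kPa
Denominator = 77.40·sin30.0°·cos30.0° = 77.40·0.5000·0.8660 = 33.515 kPa
FS = 36.340 / 33.515 = 1.084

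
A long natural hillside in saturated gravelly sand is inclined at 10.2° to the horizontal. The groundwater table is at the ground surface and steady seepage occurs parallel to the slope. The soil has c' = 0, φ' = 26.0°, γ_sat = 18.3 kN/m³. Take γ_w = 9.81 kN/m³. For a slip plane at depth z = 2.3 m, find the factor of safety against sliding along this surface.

With seepage parallel to the slope and the water table at the surface, the effective normal stress on the slip plane uses the buoyant unit weight γ' = γ_sat − γ_w while the driving shear stress uses γ_sat:
FS = [c' + γ' z cos²β tanφ'] / [γ_sat z sinβ cosβ]
(For c' = 0 this reduces to FS = (γ'/γ_sat)·tanφ'/tanβ.)
γ' = 18.3 − 9.81 = 8.49 kN/m³
Numerator = 0.0 + 8.49·2.3·cos²10.2°·tan26.0° = 0.0 + 8.49·2.3·0.9686·0.4877 = 9.225 kPa
Denominator = 18.3·2.3·sin10.2°·cos10.2° = 18.3·2.3·0.1771·0.9842 = 7.336 kPa
FS = 9.225 / 7.336 = 1.258

FS = 1.26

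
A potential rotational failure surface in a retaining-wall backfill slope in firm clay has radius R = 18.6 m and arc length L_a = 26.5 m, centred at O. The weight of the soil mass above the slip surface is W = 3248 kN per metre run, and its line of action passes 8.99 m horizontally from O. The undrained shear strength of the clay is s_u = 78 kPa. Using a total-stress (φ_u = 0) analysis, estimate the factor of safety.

Taking moments about the centre O, the resisting moment is provided by the undrained shear strength acting along the arc:
M_R = s_u·L_a·R = 78·26.50·18.6 = 38446.2 kN·m/m
M_D = W·d = 3248·8.99 = 29199.5 kN·m/m
FS = M_R / M_D = 38446.2 / 29199.5 = 1.317

FS = 1.32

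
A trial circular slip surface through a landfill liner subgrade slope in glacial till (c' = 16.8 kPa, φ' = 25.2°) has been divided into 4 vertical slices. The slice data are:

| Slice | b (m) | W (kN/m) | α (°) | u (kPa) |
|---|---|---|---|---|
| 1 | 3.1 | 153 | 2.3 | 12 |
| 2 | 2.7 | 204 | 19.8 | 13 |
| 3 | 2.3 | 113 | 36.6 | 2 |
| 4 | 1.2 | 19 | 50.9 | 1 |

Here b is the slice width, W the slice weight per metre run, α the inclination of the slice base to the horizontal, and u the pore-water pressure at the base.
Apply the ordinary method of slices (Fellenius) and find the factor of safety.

Ordinary method of slices: FS = Σ[c'·Δl_i + (W_i cosα_i − u_i·Δl_i)·tanφ'] / Σ W_i sinα_i, with Δl_i = b_i / cosα_i.
Slice 1: Δl = 3.1/cos2.3° = 3.102 m; N'_1 = 153·cos2.3° − 12·3.102 = 115.6; c'Δl = 52.12; W sinα = 6.1
Slice 2: Δl = 2.7/cos19.8° = 2.870 m; N'_2 = 204·cos19.8° − 13·2.870 = 154.6; c'Δl = 48.21; W sinα = 69.1
Slice 3: Δl = 2.3/cos36.6° = 2.865 m; N'_3 = 113·cos36.6° − 2·2.865 = 85.0; c'Δl = 48.13; W sinα = 67.4
Slice 4: Δl = 1.2/cos50.9° = 1.903 m; N'_4 = 19·cos50.9° − 1·1.903 = 10.1; c'Δl = 31.97; W sinα = 14.7
Σc'Δl = 180.4 kN/m; ΣN' = 365.3 kN/m; ΣW sinα = 157.4 kN/m
Resisting = 180.4 + 365.3·tan25.2° = 180.4 + 171.9 = 352.3 kN/m
FS = 352.3 / 157.4 = 2.239

FS = 2.24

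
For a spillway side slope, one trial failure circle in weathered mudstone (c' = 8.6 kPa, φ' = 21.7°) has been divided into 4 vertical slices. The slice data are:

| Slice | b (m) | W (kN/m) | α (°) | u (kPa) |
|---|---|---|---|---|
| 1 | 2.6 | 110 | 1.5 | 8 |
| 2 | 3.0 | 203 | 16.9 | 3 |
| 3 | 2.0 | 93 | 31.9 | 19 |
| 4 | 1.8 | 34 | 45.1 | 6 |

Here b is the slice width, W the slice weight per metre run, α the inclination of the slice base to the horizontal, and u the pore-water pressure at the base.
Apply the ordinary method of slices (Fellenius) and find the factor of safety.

FS = 1.61

Ordinary method of slices: FS = Σ[c'·Δl_i + (W_i cosα_i − u_i·Δl_i)·tanφ'] / Σ W_i sinα_i, with Δl_i = b_i / cosα_i.
Slice 1: Δl = 2.6/cos1.5° = 2.601 m; N'_1 = 110·cos1.5° − 8·2.601 = 89.2; c'Δl = 22.37; W sinα = 2.9
Slice 2: Δl = 3.0/cos16.9° = 3.135 m; N'_2 = 203·cos16.9° − 3·3.135 = 184.8; c'Δl = 26.96; W sinα = 59.0
Slice 3: Δl = 2.0/cos31.9° = 2.356 m; N'_3 = 93·cos31.9° − 19·2.356 = 34.2; c'Δl = 20.26; W sinα = 49.1
Slice 4: Δl = 1.8/cos45.1° = 2.550 m; N'_4 = 34·cos45.1° − 6·2.550 = 8.7; c'Δl = 21.93; W sinα = 24.1
Σc'Δl = 91.5 kN/m; ΣN' = 316.9 kN/m; ΣW sinα = 135.1 kN/m
Resisting = 91.5 + 316.9·tan21.7° = 91.5 + 126.1 = 217.6 kN/m
FS = 217.6 / 135.1 = 1.611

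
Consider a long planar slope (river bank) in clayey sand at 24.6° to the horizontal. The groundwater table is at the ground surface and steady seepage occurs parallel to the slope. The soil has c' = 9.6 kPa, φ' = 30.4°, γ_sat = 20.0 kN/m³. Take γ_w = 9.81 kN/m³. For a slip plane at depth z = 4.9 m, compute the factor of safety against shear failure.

With seepage parallel to the slope and the water table at the surface, the effective normal stress on the slip plane uses the buoyant unit weight γ' = γ_sat − γ_w while the driving shear stress uses γ_sat:
FS = [c' + γ' z cos²β tanφ'] / [γ_sat z sinβ cosβ]
γ' = 20.0 − 9.81 = 10.19 kN/m³
Numerator = 9.6 + 10.19·4.9·cos²24.6°·tan30.4° = 9.6 + 10.19·4.9·0.8267·0.5867 = 33.818 kPa
Denominator = 20.0·4.9·sin24.6°·cos24.6° = 20.0·4.9·0.4163·0.9092 = 37.093 kPa
FS = 33.818 / 37.093 = 0.912

FS = 0.91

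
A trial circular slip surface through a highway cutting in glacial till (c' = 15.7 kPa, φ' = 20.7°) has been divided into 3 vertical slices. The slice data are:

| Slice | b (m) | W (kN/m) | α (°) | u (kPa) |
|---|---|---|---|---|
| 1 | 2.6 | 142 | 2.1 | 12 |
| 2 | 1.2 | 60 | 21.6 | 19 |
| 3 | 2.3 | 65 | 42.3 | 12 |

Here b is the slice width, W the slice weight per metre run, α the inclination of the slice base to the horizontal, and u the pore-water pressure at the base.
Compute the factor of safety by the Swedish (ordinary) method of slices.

FS = 2.36

Ordinary method of slices: FS = Σ[c'·Δl_i + (W_i cosα_i − u_i·Δl_i)·tanφ'] / Σ W_i sinα_i, with Δl_i = b_i / cosα_i.
Slice 1: Δl = 2.6/cos2.1° = 2.602 m; N'_1 = 142·cos2.1° − 12·2.602 = 110.7; c'Δl = 40.85; W sinα = 5.2
Slice 2: Δl = 1.2/cos21.6° = 1.291 m; N'_2 = 60·cos21.6° − 19·1.291 = 31.3; c'Δl = 20.26; W sinα = 22.1
Slice 3: Δl = 2.3/cos42.3° = 3.110 m; N'_3 = 65·cos42.3° − 12·3.110 = 10.8; c'Δl = 48.82; W sinα = 43.7
Σc'Δl = 109.9 kN/m; ΣN' = 152.7 kN/m; ΣW sinα = 71.0 kN/m
Resisting = 109.9 + 152.7·tan20.7° = 109.9 + 57.7 = 167.6 kN/m
FS = 167.6 / 71.0 = 2.360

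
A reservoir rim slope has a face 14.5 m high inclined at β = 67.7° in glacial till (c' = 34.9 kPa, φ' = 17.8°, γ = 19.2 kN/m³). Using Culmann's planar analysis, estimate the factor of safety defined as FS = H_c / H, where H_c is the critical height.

H_c = (4c'/γ) · sinβ cosφ' / [1 − cos(β − φ')]
    = (4·34.9/19.2) · sin67.7°·cos17.8° / [1 − cos49.9°]
    = 7.271 · 0.8809 / 0.3559 = 18.00 m
FS = H_c / H = 18.00 / 14.5 = 1.241

FS = 1.24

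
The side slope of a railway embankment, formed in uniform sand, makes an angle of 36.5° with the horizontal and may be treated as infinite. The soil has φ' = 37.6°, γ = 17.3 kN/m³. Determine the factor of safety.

For a dry cohesionless infinite slope the factor of safety is FS = tanφ' / tanβ.
FS = tan37.6° / tan36.5° = 0.7701 / 0.7400 = 1.041

FS = 1.04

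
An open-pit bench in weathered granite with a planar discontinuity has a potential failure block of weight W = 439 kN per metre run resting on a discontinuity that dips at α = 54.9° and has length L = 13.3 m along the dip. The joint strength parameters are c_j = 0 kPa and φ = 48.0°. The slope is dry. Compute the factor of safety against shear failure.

FS = 0.78

Resolving the block weight along and normal to the plane and applying the Mohr–Coulomb strength on the joint:
N' = W cosα = 439·cos54.9° = 252.4 kN/m
Driving force T = W sinα = 439·sin54.9° = 359.2 kN/m
Resisting force R = c_j·L + N'·tanφ = 0·13.3 + 252.4·tan48.0° = 0.0 + 280.3 = 280.3 kN/m
FS = R / T = 280.3 / 359.2 = 0.781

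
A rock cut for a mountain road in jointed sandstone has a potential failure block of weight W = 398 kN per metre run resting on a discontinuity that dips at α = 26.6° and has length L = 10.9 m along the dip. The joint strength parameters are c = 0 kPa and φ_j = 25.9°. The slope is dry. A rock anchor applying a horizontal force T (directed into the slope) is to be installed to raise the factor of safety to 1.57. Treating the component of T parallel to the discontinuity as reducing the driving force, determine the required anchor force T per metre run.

T = 66 kN/m

Resolving forces along and normal to the sliding plane, with the horizontal anchor force T adding T·sinα to the effective normal force and T·cosα acting up the plane against the driving force:
FS = [cL + (W cosα + T sinα) tanφ_j] / [W sinα − T cosα]
Without the anchor: N' = 355.9 kN/m, driving T_d = 178.2 kN/m, resisting R = 0·10.9 + 355.9·tan25.9° = 172.8 kN/m, FS = 0.97.
Setting FS = 1.57 and solving for T:
1.57·(178.2 − T cos26.6°) = 172.8 + T sin26.6°·tan25.9°
T·(sin26.6°·tan25.9° + 1.57·cos26.6°) = 1.57·178.2 − 172.8
T·(0.4478·0.4856 + 1.57·0.8942) = 279.8 − 172.8 = 107.0
T·1.6212 = 107.0
T = 66.0 kN/m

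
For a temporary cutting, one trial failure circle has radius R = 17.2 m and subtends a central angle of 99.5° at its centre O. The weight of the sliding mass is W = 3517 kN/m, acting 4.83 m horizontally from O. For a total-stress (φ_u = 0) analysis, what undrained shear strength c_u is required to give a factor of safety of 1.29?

c_u = 42.7 kPa

FS = c_u·L_a·R / (W·d), so c_u = FS·W·d / (L_a·R).
Arc length L_a = R·θ = 17.2·(99.5°·π/180) = 17.2·1.7366 = 29.87 m
c_u = 1.29·3517·4.83 / (29.87·17.2) = 21913.4 / 513.76 = 42.65 kPa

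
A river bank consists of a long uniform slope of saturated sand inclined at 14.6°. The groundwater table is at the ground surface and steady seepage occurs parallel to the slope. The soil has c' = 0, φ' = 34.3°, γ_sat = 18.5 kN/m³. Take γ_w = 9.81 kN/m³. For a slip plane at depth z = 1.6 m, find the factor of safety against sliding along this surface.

FS = 1.23

With seepage parallel to the slope and the water table at the surface, the effective normal stress on the slip plane uses the buoyant unit weight γ' = γ_sat − γ_w while the driving shear stress uses γ_sat:
FS = [c' + γ' z cos²β tanφ'] / [γ_sat z sinβ cosβ]
(For c' = 0 this reduces to FS = (γ'/γ_sat)·tanφ'/tanβ.)
γ' = 18.5 − 9.81 = 8.69 kN/m³
Numerator = 0.0 + 8.69·1.6·cos²14.6°·tan34.3° = 0.0 + 8.69·1.6·0.9365·0.6822 = 8.882 kPa
Denominator = 18.5·1.6·sin14.6°·cos14.6° = 18.5·1.6·0.2521·0.9677 = 7.220 kPa
FS = 8.882 / 7.220 = 1.230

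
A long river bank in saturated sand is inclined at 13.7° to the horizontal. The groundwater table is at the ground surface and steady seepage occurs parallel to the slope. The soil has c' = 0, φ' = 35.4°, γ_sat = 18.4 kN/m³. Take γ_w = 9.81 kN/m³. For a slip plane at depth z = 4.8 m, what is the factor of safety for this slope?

FS = 1.36

With seepage parallel to the slope and the water table at the surface, the effective normal stress on the slip plane uses the buoyant unit weight γ' = γ_sat − γ_w while the driving shear stress uses γ_sat:
FS = [c' + γ' z cos²β tanφ'] / [γ_sat z sinβ cosβ]
(For c' = 0 this reduces to FS = (γ'/γ_sat)·tanφ'/tanβ.)
γ' = 18.4 − 9.81 = 8.59 kN/m³
Numerator = 0.0 + 8.59·4.8·cos²13.7°·tan35.4° = 0.0 + 8.59·4.8·0.9439·0.7107 = 27.658 kPa
Denominator = 18.4·4.8·sin13.7°·cos13.7° = 18.4·4.8·0.2368·0.9715 = 20.322 kPa
FS = 27.658 / 20.322 = 1.361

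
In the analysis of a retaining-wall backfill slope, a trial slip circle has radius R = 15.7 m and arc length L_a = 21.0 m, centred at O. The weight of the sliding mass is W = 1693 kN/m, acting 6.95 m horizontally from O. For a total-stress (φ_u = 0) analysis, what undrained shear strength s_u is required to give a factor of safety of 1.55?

FS = s_u·L_a·R / (W·d), so s_u = FS·W·d / (L_a·R).
s_u = 1.55·1693·6.95 / (21.00·15.7) = 18237.8 / 329.70 = 55.32 kPa

s_u = 55.3 kPa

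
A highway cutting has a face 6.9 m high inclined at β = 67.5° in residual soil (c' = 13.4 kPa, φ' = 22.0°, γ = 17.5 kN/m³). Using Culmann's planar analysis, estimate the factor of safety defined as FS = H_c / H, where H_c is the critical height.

H_c = (4c'/γ) · sinβ cosφ' / [1 − cos(β − φ')]
    = (4·13.4/17.5) · sin67.5°·cos22.0° / [1 − cos45.5°]
    = 3.063 · 0.8566 / 0.2991 = 8.77 m
FS = H_c / H = 8.77 / 6.9 = 1.271

FS = 1.27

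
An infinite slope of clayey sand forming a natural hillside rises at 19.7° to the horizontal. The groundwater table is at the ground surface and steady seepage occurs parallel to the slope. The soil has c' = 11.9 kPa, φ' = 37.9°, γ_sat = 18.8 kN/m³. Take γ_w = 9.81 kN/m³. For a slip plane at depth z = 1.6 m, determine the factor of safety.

With seepage parallel to the slope and the water table at the surface, the effective normal stress on the slip plane uses the buoyant unit weight γ' = γ_sat − γ_w while the driving shear stress uses γ_sat:
FS = [c' + γ' z cos²β tanφ'] / [γ_sat z sinβ cosβ]
γ' = 18.8 − 9.81 = 8.99 kN/m³
Numerator = 11.9 + 8.99·1.6·cos²19.7°·tan37.9° = 11.9 + 8.99·1.6·0.8864·0.7785 = 21.825 kPa
Denominator = 18.8·1.6·sin19.7°·cos19.7° = 18.8·1.6·0.3371·0.9415 = 9.546 kPa
FS = 21.825 / 9.546 = 2.286

FS = 2.29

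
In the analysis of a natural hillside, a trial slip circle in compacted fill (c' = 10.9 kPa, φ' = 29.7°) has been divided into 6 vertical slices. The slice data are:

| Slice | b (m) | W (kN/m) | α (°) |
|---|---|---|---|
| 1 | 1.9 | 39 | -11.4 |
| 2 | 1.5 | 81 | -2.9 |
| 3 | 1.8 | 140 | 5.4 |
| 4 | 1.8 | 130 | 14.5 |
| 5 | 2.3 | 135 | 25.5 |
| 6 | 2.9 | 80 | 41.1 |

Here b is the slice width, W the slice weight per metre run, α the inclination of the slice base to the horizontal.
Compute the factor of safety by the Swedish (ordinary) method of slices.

Ordinary method of slices: FS = Σ[c'·Δl_i + (W_i cosα_i)·tanφ'] / Σ W_i sinα_i, with Δl_i = b_i / cosα_i.
Slice 1: Δl = 1.9/cos(-11.4°) = 1.938 m; N'_1 = 39·cos(-11.4°) = 38.2; c'Δl = 21.13; W sinα = -7.7
Slice 2: Δl = 1.5/cos(-2.9°) = 1.502 m; N'_2 = 81·cos(-2.9°) = 80.9; c'Δl = 16.37; W sinα = -4.1
Slice 3: Δl = 1.8/cos5.4° = 1.808 m; N'_3 = 140·cos5.4° = 139.4; c'Δl = 19.71; W sinα = 13.2
Slice 4: Δl = 1.8/cos14.5° = 1.859 m; N'_4 = 130·cos14.5° = 125.9; c'Δl = 20.27; W sinα = 32.5
Slice 5: Δl = 2.3/cos25.5° = 2.548 m; N'_5 = 135·cos25.5° = 121.8; c'Δl = 27.78; W sinα = 58.1
Slice 6: Δl = 2.9/cos41.1° = 3.848 m; N'_6 = 80·cos41.1° = 60.3; c'Δl = 41.95; W sinα = 52.6
Σc'Δl = 147.2 kN/m; ΣN' = 566.5 kN/m; ΣW sinα = 144.6 kN/m
Resisting = 147.2 + 566.5·tan29.7° = 147.2 + 323.1 = 470.3 kN/m
FS = 470.3 / 144.6 = 3.252

FS = 3.25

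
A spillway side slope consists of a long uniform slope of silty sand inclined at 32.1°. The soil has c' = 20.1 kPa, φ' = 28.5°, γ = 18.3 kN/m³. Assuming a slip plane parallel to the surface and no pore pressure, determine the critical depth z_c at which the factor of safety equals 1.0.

z_c = 18.15 m

Setting FS = 1.00 in FS = [c' + γz cos²β tanφ'] / [γz sinβ cosβ] and solving for z:
z = c' / [γ cosβ (FS·sinβ − cosβ·tanφ')]
  = 20.1 / [18.3·cos32.1°·(1.00·sin32.1° − cos32.1°·tan28.5°)]
  = 20.1 / [18.3·0.8471·(1.00·0.5314 − 0.8471·0.5430)]
  = 20.1 / 1.1076 = 18.147 m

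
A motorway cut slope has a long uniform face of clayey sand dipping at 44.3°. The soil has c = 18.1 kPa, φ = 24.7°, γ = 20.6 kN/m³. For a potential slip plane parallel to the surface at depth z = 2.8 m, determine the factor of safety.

FS = 1.10

For an infinite slope with a slip plane parallel to the surface (no pore pressure): FS = [c + γz cos²β tanφ] / [γz sinβ cosβ].
γz = 20.6·2.8 = 57.68 kN/m²
Numerator = 18.1 + 57.68·cos²44.3°·tan24.7° = 18.1 + 57.68·0.5122·0.4599 = 31.689 kPa
Denominator = 57.68·sin44.3°·cos44.3° = 57.68·0.6984·0.7157 = 28.831 kPa
FS = 31.689 / 28.831 = 1.099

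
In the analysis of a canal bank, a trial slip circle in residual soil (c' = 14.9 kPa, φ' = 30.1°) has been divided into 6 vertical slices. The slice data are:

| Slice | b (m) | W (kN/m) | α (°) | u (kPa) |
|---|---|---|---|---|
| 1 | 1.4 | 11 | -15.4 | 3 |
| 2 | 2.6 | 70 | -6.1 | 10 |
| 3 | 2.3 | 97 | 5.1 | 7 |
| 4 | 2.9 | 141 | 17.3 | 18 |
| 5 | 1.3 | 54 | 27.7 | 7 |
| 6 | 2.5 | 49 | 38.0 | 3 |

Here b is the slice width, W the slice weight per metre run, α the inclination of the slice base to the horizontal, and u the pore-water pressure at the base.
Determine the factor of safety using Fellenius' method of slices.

Ordinary method of slices: FS = Σ[c'·Δl_i + (W_i cosα_i − u_i·Δl_i)·tanφ'] / Σ W_i sinα_i, with Δl_i = b_i / cosα_i.
Slice 1: Δl = 1.4/cos(-15.4°) = 1.452 m; N'_1 = 11·cos(-15.4°) − 3·1.452 = 6.2; c'Δl = 21.64; W sinα = -2.9
Slice 2: Δl = 2.6/cos(-6.1°) = 2.615 m; N'_2 = 70·cos(-6.1°) − 10·2.615 = 43.5; c'Δl = 38.96; W sinα = -7.4
Slice 3: Δl = 2.3/cos5.1° = 2.309 m; N'_3 = 97·cos5.1° − 7·2.309 = 80.5; c'Δl = 34.41; W sinα = 8.6
Slice 4: Δl = 2.9/cos17.3° = 3.037 m; N'_4 = 141·cos17.3° − 18·3.037 = 79.9; c'Δl = 45.26; W sinα = 41.9
Slice 5: Δl = 1.3/cos27.7° = 1.468 m; N'_5 = 54·cos27.7° − 7·1.468 = 37.5; c'Δl = 21.88; W sinα = 25.1
Slice 6: Δl = 2.5/cos38.0° = 3.173 m; N'_6 = 49·cos38.0° − 3·3.173 = 29.1; c'Δl = 47.27; W sinα = 30.2
Σc'Δl = 209.4 kN/m; ΣN' = 276.7 kN/m; ΣW sinα = 95.5 kN/m
Resisting = 209.4 + 276.7·tan30.1° = 209.4 + 160.4 = 369.8 kN/m
FS = 369.8 / 95.5 = 3.874

FS = 3.87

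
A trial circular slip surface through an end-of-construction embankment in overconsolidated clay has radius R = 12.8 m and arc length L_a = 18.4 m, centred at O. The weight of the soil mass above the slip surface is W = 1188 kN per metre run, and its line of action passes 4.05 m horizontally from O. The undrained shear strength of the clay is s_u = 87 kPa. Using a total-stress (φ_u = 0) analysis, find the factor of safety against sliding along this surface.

Taking moments about the centre O, the resisting moment is provided by the undrained shear strength acting along the arc:
M_R = s_u·L_a·R = 87·18.40·12.8 = 20490.2 kN·m/m
M_D = W·d = 1188·4.05 = 4811.4 kN·m/m
FS = M_R / M_D = 20490.2 / 4811.4 = 4.259

FS = 4.26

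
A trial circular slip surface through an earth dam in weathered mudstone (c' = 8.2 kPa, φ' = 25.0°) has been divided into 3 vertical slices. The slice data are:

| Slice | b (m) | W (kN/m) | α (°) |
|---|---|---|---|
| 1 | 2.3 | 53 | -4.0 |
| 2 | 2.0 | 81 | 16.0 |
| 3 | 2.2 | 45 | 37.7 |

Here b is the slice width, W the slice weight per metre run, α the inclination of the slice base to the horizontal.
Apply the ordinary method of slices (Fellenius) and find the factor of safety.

FS = 2.95

Ordinary method of slices: FS = Σ[c'·Δl_i + (W_i cosα_i)·tanφ'] / Σ W_i sinα_i, with Δl_i = b_i / cosα_i.
Slice 1: Δl = 2.3/cos(-4.0°) = 2.306 m; N'_1 = 53·cos(-4.0°) = 52.9; c'Δl = 18.91; W sinα = -3.7
Slice 2: Δl = 2.0/cos16.0° = 2.081 m; N'_2 = 81·cos16.0° = 77.9; c'Δl = 17.06; W sinα = 22.3
Slice 3: Δl = 2.2/cos37.7° = 2.781 m; N'_3 = 45·cos37.7° = 35.6; c'Δl = 22.80; W sinα = 27.5
Σc'Δl = 58.8 kN/m; ΣN' = 166.3 kN/m; ΣW sinα = 46.1 kN/m
Resisting = 58.8 + 166.3·tan25.0° = 58.8 + 77.6 = 136.3 kN/m
FS = 136.3 / 46.1 = 2.954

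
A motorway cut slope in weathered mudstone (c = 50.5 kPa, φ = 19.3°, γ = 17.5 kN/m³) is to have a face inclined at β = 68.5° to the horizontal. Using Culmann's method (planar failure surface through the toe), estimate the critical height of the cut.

Culmann's analysis gives the critical failure plane at α_cr = (β + φ)/2 = (68.5 + 19.3)/2 = 43.9°, and the critical height
H_c = (4c/γ) · sinβ cosφ / [1 − cos(β − φ)]
    = (4·50.5/17.5) · sin68.5°·cos19.3° / [1 − cos(49.2°)]
    = 11.543 · 0.9304·0.9438 / [1 − 0.6534]
    = 11.543 · 0.8781 / 0.3466
    = 29.25 m

H_c = 29.25 m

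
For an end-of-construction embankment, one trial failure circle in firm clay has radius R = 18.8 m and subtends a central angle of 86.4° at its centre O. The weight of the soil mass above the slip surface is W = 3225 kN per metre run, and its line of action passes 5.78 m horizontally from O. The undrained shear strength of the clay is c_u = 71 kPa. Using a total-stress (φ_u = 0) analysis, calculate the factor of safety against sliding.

FS = 2.03

Taking moments about the centre O, the resisting moment is provided by the undrained shear strength acting along the arc:
Arc length L_a = R·θ = 18.8·(86.4°·π/180) = 18.8·1.5080 = 28.35 m
M_R = c_u·L_a·R = 71·28.35·18.8 = 37841.2 kN·m/m
M_D = W·d = 3225·5.78 = 18640.5 kN·m/m
FS = M_R / M_D = 37841.2 / 18640.5 = 2.030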